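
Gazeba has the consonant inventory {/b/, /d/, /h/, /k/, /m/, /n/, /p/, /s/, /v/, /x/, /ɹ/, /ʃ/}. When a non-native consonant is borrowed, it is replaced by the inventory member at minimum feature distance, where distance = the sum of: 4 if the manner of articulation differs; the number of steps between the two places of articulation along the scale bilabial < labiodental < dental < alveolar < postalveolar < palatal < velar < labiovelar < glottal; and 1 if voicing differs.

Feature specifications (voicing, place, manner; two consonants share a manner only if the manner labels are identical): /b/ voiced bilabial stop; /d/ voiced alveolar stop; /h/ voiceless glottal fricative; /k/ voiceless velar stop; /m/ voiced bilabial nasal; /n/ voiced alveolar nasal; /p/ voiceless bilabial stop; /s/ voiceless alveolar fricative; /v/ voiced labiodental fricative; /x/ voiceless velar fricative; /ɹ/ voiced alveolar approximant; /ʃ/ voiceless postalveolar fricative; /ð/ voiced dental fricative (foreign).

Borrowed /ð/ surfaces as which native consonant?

/v/ is closest: same manner (fricative), place distance 1 (dental→labiodental), same voicing; total 1. Next closest is /s/ at distance 2.

v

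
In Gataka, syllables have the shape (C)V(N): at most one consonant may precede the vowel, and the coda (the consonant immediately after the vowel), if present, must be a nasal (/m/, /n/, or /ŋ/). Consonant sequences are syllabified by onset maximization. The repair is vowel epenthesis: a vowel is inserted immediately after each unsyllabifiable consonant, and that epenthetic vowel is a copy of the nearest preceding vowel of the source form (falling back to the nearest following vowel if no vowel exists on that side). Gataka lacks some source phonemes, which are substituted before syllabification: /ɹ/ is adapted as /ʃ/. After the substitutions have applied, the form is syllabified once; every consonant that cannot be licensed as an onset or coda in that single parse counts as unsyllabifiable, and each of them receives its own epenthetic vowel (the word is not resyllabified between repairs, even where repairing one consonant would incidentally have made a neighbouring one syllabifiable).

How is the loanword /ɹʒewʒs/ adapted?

ʃeʒeweʒese

Substitution: /ɹ/ → /ʃ/, giving /ʃʒewʒs/.
The consonants /ʃ/, /w/, /ʒ/, /s/ cannot be parsed into a legal (C)V(N) syllable (only a nasal (/m/, /n/, or /ŋ/) is licensed in coda position; onsets are limited to one consonant).
Each unlicensed consonant becomes the onset of a new syllable: /ʃ/ → /ʃe/, /w/ → /we/, /ʒ/ → /ʒe/, /s/ → /se/.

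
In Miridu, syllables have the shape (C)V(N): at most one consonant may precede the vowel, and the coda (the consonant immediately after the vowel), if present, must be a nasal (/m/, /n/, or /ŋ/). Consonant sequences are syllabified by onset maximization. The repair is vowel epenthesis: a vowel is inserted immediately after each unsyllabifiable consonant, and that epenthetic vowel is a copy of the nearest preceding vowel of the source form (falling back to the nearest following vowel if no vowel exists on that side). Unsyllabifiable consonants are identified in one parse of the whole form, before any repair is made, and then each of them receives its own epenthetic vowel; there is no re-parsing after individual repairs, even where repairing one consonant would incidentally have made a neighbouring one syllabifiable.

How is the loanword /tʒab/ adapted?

The consonants /t/, /b/ cannot be parsed into a legal (C)V(N) syllable (only a nasal (/m/, /n/, or /ŋ/) is licensed in coda position; onsets are limited to one consonant).
Inserting the epenthetic vowel yields /t/ → /ta/, /b/ → /ba/.

taʒaba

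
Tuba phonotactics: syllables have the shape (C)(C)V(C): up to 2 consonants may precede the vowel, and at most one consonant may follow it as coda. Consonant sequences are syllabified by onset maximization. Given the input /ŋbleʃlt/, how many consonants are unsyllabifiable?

3

Syllabifying with onset maximization leaves /ŋ/, /l/, /t/ stranded (at most one coda consonant is licensed; onsets may contain at most 2 consonants).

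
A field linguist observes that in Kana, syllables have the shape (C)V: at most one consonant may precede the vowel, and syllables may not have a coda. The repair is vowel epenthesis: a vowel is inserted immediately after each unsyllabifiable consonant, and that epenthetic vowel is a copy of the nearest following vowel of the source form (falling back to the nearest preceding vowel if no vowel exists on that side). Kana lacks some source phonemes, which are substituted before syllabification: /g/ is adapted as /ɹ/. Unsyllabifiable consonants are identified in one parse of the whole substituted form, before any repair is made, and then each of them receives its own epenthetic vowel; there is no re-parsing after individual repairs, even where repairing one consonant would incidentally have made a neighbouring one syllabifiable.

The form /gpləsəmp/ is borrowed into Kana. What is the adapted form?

ɹəpələsəməpə

Substitution: /g/ → /ɹ/, giving /ɹpləsəmp/.
The consonants /ɹ/, /p/, /m/, /p/ cannot be parsed into a legal (C)V syllable (no codas are permitted; onsets are limited to one consonant).
Inserting the epenthetic vowel yields /ɹ/ → /ɹə/, /p/ → /pə/, /m/ → /mə/, /p/ → /pə/.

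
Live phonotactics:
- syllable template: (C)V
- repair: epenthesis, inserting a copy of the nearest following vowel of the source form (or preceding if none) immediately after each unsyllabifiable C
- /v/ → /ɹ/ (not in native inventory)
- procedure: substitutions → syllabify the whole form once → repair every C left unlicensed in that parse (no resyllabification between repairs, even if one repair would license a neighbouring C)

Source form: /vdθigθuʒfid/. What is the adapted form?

Substitution: /v/ → /ɹ/, giving /ɹdθigθuʒfid/.
The consonants /ɹ/, /d/, /g/, /ʒ/, /d/ cannot be parsed into a legal (C)V syllable (no codas are permitted; onsets are limited to one consonant).
Inserting the epenthetic vowel yields /ɹ/ → /ɹi/, /d/ → /di/, /g/ → /gu/, /ʒ/ → /ʒi/, /d/ → /di/.

ɹidiθiguθuʒifidi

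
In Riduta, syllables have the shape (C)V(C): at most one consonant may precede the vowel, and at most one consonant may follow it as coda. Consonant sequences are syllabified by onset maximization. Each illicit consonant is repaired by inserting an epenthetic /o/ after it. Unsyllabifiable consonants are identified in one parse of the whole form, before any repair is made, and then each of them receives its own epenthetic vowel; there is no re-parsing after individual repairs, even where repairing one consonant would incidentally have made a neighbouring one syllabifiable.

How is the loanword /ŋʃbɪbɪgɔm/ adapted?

The consonants /ŋ/, /ʃ/ cannot be parsed into a legal (C)V(C) syllable (at most one coda consonant is licensed; onsets are limited to one consonant).
Inserting the epenthetic vowel yields /ŋ/ → /ŋo/, /ʃ/ → /ʃo/.

ŋoʃobɪbɪgɔm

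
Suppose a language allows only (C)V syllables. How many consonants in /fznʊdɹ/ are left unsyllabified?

4

Under (C)V, the unsyllabifiable consonants are /f/, /z/, /d/, /ɹ/ (no codas are permitted; onsets are limited to one consonant).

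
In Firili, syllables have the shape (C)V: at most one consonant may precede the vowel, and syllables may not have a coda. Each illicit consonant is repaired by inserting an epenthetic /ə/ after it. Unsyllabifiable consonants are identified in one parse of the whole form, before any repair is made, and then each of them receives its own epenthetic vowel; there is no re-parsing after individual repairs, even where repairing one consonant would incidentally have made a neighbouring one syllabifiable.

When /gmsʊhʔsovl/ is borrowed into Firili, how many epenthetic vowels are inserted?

The unsyllabifiable consonants are /g/, /m/, /h/, /ʔ/, /v/, /l/; each receives one epenthetic vowel.

6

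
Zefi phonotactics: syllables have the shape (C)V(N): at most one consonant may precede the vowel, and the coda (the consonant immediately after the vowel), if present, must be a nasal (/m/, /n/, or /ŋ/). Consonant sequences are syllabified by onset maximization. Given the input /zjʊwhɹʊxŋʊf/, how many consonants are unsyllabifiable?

The consonants /z/, /w/, /h/, /x/, /f/ cannot be parsed into a legal (C)V(N) syllable (only a nasal (/m/, /n/, or /ŋ/) is licensed in coda position; onsets are limited to one consonant).

5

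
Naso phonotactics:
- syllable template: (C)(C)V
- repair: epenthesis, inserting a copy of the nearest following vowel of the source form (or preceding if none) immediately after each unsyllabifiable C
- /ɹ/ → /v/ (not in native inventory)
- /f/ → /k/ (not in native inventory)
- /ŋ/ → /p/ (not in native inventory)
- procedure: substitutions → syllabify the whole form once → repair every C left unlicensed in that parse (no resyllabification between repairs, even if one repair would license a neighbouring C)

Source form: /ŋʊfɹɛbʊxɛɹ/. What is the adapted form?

pʊkvɛbʊxɛvɛ

Substitution: /ŋ/ → /p/, /f/ → /k/, /ɹ/ → /v/, giving /pʊkvɛbʊxɛv/.
Syllabifying with onset maximization leaves /v/ stranded (no codas are permitted; onsets may contain at most 2 consonants).
Each unlicensed consonant becomes the onset of a new syllable: /v/ → /vɛ/.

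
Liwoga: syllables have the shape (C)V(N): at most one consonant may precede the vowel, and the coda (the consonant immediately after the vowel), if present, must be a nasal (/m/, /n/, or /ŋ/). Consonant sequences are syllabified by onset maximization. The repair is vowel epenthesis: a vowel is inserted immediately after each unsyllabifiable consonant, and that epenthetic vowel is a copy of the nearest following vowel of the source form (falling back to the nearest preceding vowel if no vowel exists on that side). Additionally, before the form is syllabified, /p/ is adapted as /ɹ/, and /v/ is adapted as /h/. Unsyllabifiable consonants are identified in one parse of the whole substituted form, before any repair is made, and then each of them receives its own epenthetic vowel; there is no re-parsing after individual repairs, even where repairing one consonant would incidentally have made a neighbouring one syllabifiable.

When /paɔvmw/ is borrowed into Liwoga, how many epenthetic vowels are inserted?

After substitution the input is /ɹaɔhmw/.
The unsyllabifiable consonants are /h/, /m/, /w/; each receives one epenthetic vowel.

3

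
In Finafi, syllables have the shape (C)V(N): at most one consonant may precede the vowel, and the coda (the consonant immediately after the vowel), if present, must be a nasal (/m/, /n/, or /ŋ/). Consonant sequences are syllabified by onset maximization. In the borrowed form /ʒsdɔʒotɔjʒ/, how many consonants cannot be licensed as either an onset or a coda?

4

Syllabifying with onset maximization leaves /ʒ/, /s/, /j/, /ʒ/ stranded (only a nasal (/m/, /n/, or /ŋ/) is licensed in coda position; onsets are limited to one consonant).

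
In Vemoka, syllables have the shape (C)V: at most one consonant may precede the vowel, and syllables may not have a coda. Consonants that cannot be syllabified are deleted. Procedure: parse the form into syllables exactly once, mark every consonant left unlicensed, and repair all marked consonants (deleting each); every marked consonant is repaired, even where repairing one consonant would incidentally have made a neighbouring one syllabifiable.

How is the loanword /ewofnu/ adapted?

Syllabifying with onset maximization leaves /f/ stranded (no codas are permitted; onsets are limited to one consonant).
Deletion applies to /f/.

ewonu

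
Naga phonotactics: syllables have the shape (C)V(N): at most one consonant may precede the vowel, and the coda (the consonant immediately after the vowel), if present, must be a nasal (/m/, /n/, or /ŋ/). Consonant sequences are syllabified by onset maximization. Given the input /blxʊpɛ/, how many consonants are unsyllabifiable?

2

The consonants /b/, /l/ cannot be parsed into a legal (C)V(N) syllable (only a nasal (/m/, /n/, or /ŋ/) is licensed in coda position; onsets are limited to one consonant).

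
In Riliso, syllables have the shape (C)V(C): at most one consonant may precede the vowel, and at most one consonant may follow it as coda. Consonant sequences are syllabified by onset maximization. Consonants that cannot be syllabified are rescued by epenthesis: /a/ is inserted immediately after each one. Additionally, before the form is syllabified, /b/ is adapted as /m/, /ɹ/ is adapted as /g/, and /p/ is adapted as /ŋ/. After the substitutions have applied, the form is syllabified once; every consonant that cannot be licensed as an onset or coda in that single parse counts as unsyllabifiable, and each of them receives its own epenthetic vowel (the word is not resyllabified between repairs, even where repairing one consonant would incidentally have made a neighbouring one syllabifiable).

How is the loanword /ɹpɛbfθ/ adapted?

gaŋɛmfaθa

Substitution: /ɹ/ → /g/, /p/ → /ŋ/, /b/ → /m/, giving /gŋɛmfθ/.
The consonants /g/, /f/, /θ/ cannot be parsed into a legal (C)V(C) syllable (at most one coda consonant is licensed; onsets are limited to one consonant).
Inserting the epenthetic vowel yields /g/ → /ga/, /f/ → /fa/, /θ/ → /θa/.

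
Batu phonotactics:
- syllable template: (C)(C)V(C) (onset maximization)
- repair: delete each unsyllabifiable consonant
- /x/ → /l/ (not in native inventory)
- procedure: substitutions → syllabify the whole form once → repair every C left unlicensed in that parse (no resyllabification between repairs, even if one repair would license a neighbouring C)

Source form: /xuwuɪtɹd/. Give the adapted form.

luwuɪt

Substitution: /x/ → /l/, giving /luwuɪtɹd/.
Syllabifying with onset maximization leaves /ɹ/, /d/ stranded (at most one coda consonant is licensed; onsets may contain at most 2 consonants).
Each unlicensed consonant is deleted: /ɹ/, /d/.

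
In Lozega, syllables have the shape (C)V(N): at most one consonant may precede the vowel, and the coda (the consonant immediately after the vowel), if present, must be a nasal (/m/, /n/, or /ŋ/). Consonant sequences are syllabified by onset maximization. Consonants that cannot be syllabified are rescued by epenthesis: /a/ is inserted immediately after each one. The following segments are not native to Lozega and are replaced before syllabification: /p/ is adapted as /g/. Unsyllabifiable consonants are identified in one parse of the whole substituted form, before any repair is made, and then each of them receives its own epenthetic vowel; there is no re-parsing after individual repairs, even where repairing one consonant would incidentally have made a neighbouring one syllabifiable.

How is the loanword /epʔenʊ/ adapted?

egaʔenʊ

Substitution: /p/ → /g/, giving /egʔenʊ/.
Under (C)V(N), the unsyllabifiable consonants are /g/ (only a nasal (/m/, /n/, or /ŋ/) is licensed in coda position; onsets are limited to one consonant).
Epenthesis after each stranded consonant: /g/ → /ga/.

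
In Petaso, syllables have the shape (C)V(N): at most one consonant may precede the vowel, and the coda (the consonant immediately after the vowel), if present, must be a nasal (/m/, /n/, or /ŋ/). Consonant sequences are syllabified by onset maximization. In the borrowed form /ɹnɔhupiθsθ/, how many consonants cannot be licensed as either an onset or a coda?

Under (C)V(N), the unsyllabifiable consonants are /ɹ/, /θ/, /s/, /θ/ (only a nasal (/m/, /n/, or /ŋ/) is licensed in coda position; onsets are limited to one consonant).

4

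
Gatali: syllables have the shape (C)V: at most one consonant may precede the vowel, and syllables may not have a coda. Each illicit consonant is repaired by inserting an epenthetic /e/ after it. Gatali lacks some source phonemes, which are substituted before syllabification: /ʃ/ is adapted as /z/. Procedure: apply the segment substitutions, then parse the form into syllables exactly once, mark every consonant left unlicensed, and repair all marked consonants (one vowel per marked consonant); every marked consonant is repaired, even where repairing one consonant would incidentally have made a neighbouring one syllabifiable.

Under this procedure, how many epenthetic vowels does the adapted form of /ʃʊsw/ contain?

2

After substitution the input is /zʊsw/.
The unsyllabifiable consonants are /s/, /w/; each receives one epenthetic vowel.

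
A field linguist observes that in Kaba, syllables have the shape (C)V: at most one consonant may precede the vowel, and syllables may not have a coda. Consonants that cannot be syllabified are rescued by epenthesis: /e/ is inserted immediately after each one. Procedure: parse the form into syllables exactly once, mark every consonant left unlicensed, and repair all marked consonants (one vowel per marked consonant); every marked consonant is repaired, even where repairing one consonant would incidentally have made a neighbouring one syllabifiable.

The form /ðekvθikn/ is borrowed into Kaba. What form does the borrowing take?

Syllabifying with onset maximization leaves /k/, /v/, /k/, /n/ stranded (no codas are permitted; onsets are limited to one consonant).
Each unlicensed consonant becomes the onset of a new syllable: /k/ → /ke/, /v/ → /ve/, /k/ → /ke/, /n/ → /ne/.

ðekeveθikene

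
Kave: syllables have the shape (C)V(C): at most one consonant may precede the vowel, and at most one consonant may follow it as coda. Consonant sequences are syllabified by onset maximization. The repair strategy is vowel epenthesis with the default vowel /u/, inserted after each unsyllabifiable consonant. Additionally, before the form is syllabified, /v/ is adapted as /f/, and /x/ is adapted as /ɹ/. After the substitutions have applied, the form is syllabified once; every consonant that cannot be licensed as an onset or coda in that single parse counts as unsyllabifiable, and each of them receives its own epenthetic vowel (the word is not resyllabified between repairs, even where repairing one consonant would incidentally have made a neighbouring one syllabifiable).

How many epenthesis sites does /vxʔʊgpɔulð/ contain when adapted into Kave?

After substitution the input is /fɹʔʊgpɔulð/.
The unsyllabifiable consonants are /f/, /ɹ/, /ð/; each receives one epenthetic vowel.

3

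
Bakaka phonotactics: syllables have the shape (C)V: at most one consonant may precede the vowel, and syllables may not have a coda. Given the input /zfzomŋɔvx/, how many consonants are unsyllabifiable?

The consonants /z/, /f/, /m/, /v/, /x/ cannot be parsed into a legal (C)V syllable (no codas are permitted; onsets are limited to one consonant).

5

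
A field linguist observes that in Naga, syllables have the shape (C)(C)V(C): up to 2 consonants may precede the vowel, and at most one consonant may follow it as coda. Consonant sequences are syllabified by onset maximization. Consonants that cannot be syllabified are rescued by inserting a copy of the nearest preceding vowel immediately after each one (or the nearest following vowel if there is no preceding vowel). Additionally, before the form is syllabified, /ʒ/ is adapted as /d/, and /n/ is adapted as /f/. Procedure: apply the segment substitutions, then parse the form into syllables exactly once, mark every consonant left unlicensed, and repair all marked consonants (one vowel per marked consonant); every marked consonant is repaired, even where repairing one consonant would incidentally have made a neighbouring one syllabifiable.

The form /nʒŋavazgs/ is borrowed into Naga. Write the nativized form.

fadŋavazgasa

Substitution: /n/ → /f/, /ʒ/ → /d/, giving /fdŋavazgs/.
Under (C)(C)V(C), the unsyllabifiable consonants are /f/, /g/, /s/ (at most one coda consonant is licensed; onsets may contain at most 2 consonants).
Epenthesis after each stranded consonant: /f/ → /fa/, /g/ → /ga/, /s/ → /sa/.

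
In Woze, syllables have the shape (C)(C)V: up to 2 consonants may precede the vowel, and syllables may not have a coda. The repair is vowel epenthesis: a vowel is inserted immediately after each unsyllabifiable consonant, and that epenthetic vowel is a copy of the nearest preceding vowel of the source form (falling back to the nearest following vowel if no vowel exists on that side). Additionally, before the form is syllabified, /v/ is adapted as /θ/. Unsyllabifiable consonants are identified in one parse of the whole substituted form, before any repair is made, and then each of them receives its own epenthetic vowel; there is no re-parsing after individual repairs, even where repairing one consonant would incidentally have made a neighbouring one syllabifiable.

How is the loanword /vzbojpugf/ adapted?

Substitution: /v/ → /θ/, giving /θzbojpugf/.
Syllabifying with onset maximization leaves /θ/, /g/, /f/ stranded (no codas are permitted; onsets may contain at most 2 consonants).
Epenthesis after each stranded consonant: /θ/ → /θo/, /g/ → /gu/, /f/ → /fu/.

θozbojpugufu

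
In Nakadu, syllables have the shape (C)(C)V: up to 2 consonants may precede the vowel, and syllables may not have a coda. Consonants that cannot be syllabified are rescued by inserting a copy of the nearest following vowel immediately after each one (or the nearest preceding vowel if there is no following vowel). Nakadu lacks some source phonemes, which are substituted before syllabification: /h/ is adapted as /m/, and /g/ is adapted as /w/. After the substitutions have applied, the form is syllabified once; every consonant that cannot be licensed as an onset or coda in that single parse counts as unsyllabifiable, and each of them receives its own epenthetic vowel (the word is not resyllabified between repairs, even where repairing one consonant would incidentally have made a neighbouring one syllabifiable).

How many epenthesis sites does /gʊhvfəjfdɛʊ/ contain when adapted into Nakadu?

After substitution the input is /wʊmvfəjfdɛʊ/.
The unsyllabifiable consonants are /m/, /j/; each receives one epenthetic vowel.

2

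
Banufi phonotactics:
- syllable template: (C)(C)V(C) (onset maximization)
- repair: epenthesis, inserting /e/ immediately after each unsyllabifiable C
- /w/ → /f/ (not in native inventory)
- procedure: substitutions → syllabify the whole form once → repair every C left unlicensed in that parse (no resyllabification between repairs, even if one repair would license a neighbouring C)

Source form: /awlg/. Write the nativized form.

aflege

Substitution: /w/ → /f/, giving /aflg/.
Under (C)(C)V(C), the unsyllabifiable consonants are /l/, /g/ (at most one coda consonant is licensed; onsets may contain at most 2 consonants).
Inserting the epenthetic vowel yields /l/ → /le/, /g/ → /ge/.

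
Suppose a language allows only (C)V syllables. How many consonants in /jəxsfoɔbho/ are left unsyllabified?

Syllabifying with onset maximization leaves /x/, /s/, /b/ stranded (no codas are permitted; onsets are limited to one consonant).

3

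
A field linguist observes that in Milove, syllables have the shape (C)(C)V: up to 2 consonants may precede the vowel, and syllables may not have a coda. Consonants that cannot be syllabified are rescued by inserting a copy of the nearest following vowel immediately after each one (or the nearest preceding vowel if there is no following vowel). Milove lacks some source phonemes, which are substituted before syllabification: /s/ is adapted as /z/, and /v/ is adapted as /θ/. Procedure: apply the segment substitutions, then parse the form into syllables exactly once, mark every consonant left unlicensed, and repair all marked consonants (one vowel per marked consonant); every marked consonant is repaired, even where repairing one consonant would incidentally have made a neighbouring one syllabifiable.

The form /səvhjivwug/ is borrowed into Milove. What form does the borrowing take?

zəθihjiθwugu

Substitution: /s/ → /z/, /v/ → /θ/, giving /zəθhjiθwug/.
The consonants /θ/, /g/ cannot be parsed into a legal (C)(C)V syllable (no codas are permitted; onsets may contain at most 2 consonants).
Epenthesis after each stranded consonant: /θ/ → /θi/, /g/ → /gu/.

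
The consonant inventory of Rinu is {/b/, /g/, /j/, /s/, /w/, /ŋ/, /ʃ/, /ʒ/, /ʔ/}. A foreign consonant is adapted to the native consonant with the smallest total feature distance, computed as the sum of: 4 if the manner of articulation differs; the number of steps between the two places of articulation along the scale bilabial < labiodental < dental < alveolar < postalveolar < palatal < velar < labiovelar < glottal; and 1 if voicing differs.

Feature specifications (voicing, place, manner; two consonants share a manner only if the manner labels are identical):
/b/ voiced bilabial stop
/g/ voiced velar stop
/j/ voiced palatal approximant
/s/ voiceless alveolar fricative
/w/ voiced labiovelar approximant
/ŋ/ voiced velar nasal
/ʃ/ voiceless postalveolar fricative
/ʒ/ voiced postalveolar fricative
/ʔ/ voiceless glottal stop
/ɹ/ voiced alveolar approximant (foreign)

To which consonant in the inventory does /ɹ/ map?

/j/ is closest: same manner (approximant), place distance 2 (alveolar→palatal), same voicing; total 2. Next closest is /w/ at distance 4.

j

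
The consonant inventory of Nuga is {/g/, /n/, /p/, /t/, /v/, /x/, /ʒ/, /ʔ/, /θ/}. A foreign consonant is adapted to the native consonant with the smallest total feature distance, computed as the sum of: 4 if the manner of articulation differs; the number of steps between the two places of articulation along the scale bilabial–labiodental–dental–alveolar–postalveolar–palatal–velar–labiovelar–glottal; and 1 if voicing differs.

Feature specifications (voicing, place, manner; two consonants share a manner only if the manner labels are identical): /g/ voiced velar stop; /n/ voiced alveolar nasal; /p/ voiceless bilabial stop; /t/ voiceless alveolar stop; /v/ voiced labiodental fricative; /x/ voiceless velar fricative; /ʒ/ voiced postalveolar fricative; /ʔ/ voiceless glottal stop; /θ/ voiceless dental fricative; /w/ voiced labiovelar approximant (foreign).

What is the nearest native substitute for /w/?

/g/ is closest: manner differs (approximant→stop, +4), place distance 1 (labiovelar→velar), same voicing; total 5. Next closest is /x/ at distance 6.

g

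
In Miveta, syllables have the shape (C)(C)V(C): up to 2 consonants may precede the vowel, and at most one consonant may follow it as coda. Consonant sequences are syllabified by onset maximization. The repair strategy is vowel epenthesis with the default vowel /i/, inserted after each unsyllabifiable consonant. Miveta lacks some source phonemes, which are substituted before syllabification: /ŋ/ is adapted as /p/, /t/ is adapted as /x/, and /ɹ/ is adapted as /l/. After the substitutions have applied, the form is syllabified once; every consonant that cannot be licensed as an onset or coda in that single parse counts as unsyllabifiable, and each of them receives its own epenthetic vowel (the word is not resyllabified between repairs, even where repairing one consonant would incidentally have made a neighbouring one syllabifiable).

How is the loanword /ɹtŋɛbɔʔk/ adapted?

Substitution: /ɹ/ → /l/, /t/ → /x/, /ŋ/ → /p/, giving /lxpɛbɔʔk/.
Syllabifying with onset maximization leaves /l/, /k/ stranded (at most one coda consonant is licensed; onsets may contain at most 2 consonants).
Epenthesis after each stranded consonant: /l/ → /li/, /k/ → /ki/.

lixpɛbɔʔki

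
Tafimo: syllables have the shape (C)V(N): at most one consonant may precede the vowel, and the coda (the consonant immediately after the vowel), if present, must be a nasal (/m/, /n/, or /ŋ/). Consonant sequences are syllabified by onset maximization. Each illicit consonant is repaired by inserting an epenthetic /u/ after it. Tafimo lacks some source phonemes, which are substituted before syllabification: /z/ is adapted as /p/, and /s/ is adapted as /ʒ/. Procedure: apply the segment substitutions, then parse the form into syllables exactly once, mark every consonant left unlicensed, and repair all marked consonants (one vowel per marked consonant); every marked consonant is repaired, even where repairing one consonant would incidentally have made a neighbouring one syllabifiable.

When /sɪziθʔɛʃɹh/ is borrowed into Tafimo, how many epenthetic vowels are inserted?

After substitution the input is /ʒɪpiθʔɛʃɹh/.
The unsyllabifiable consonants are /θ/, /ʃ/, /ɹ/, /h/; each receives one epenthetic vowel.

4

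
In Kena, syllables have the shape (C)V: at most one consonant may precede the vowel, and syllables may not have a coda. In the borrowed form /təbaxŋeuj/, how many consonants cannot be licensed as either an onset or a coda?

Under (C)V, the unsyllabifiable consonants are /x/, /j/ (no codas are permitted; onsets are limited to one consonant).

2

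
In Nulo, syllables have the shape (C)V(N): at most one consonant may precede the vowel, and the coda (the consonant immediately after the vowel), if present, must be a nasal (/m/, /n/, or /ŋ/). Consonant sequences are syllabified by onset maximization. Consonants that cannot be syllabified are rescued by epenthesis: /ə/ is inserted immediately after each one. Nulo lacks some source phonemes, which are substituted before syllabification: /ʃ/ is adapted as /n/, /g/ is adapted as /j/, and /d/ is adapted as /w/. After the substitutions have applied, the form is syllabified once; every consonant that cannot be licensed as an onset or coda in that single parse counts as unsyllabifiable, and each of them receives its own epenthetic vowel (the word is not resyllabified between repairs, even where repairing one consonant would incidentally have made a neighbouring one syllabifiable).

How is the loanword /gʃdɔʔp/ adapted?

Substitution: /g/ → /j/, /ʃ/ → /n/, /d/ → /w/, giving /jnwɔʔp/.
Under (C)V(N), the unsyllabifiable consonants are /j/, /n/, /ʔ/, /p/ (only a nasal (/m/, /n/, or /ŋ/) is licensed in coda position; onsets are limited to one consonant).
Epenthesis after each stranded consonant: /j/ → /jə/, /n/ → /nə/, /ʔ/ → /ʔə/, /p/ → /pə/.

jənəwɔʔəpə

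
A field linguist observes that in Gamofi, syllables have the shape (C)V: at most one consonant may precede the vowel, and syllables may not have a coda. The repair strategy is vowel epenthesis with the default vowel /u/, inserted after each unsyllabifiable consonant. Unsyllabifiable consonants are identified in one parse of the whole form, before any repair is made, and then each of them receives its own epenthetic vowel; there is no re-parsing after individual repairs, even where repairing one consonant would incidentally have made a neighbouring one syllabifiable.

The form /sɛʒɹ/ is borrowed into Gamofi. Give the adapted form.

The consonants /ʒ/, /ɹ/ cannot be parsed into a legal (C)V syllable (no codas are permitted; onsets are limited to one consonant).
Epenthesis after each stranded consonant: /ʒ/ → /ʒu/, /ɹ/ → /ɹu/.

sɛʒuɹu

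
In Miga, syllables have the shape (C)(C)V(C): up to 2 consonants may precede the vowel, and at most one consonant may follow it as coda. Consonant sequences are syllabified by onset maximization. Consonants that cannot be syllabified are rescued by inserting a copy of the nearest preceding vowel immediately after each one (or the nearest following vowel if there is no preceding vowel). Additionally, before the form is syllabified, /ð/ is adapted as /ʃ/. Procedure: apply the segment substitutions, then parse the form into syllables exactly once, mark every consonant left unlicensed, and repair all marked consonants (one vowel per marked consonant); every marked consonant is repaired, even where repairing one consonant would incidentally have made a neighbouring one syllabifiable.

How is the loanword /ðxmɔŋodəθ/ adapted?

Substitution: /ð/ → /ʃ/, giving /ʃxmɔŋodəθ/.
Under (C)(C)V(C), the unsyllabifiable consonants are /ʃ/ (at most one coda consonant is licensed; onsets may contain at most 2 consonants).
Inserting the epenthetic vowel yields /ʃ/ → /ʃɔ/.

ʃɔxmɔŋodəθ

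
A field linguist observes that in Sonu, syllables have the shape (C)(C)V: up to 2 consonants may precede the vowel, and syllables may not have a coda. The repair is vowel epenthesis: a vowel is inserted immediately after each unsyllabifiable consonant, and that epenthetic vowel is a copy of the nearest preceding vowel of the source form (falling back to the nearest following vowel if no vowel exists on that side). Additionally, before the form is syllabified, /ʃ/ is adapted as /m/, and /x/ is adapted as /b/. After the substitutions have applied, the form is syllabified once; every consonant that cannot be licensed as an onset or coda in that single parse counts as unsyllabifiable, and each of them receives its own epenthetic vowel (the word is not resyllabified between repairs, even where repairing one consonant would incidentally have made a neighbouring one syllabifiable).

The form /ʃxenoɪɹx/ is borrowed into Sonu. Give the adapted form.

mbenoɪɹɪbɪ

Substitution: /ʃ/ → /m/, /x/ → /b/, giving /mbenoɪɹb/.
The consonants /ɹ/, /b/ cannot be parsed into a legal (C)(C)V syllable (no codas are permitted; onsets may contain at most 2 consonants).
Epenthesis after each stranded consonant: /ɹ/ → /ɹɪ/, /b/ → /bɪ/.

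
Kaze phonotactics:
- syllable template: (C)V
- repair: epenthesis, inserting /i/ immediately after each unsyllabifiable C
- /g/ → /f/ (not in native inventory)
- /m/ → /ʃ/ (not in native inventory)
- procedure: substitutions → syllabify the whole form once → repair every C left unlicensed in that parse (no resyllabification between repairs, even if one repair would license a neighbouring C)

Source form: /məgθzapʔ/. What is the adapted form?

ʃəfiθizapiʔi

Substitution: /m/ → /ʃ/, /g/ → /f/, giving /ʃəfθzapʔ/.
Under (C)V, the unsyllabifiable consonants are /f/, /θ/, /p/, /ʔ/ (no codas are permitted; onsets are limited to one consonant).
Inserting the epenthetic vowel yields /f/ → /fi/, /θ/ → /θi/, /p/ → /pi/, /ʔ/ → /ʔi/.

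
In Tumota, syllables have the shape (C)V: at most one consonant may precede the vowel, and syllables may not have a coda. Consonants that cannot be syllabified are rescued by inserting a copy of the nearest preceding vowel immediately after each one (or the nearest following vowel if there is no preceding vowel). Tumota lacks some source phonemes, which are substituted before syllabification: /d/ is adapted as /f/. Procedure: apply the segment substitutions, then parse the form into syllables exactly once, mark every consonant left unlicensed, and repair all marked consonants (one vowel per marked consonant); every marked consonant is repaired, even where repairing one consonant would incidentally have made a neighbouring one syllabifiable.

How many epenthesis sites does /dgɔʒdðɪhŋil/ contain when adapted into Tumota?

5

After substitution the input is /fgɔʒfðɪhŋil/.
The unsyllabifiable consonants are /f/, /ʒ/, /f/, /h/, /l/; each receives one epenthetic vowel.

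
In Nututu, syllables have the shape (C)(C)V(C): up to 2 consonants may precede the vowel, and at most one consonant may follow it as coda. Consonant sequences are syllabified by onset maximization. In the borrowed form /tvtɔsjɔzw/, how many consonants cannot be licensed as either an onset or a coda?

2

Under (C)(C)V(C), the unsyllabifiable consonants are /t/, /w/ (at most one coda consonant is licensed; onsets may contain at most 2 consonants).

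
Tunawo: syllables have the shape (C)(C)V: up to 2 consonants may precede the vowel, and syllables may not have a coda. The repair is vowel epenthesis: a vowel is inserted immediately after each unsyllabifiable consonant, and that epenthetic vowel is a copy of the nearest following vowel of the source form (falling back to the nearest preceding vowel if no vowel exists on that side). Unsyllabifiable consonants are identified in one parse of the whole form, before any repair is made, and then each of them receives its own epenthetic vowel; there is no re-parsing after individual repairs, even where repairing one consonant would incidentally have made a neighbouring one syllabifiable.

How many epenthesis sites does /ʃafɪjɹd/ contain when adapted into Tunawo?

3

The unsyllabifiable consonants are /j/, /ɹ/, /d/; each receives one epenthetic vowel.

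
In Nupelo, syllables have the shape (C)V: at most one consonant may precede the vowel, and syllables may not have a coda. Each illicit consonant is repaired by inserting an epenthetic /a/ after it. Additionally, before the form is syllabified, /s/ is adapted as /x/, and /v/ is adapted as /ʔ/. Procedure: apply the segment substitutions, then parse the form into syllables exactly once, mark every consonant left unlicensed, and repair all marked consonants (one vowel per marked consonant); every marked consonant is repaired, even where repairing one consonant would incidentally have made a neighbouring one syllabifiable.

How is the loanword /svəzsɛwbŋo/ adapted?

Substitution: /s/ → /x/, /v/ → /ʔ/, giving /xʔəzxɛwbŋo/.
Syllabifying with onset maximization leaves /x/, /z/, /w/, /b/ stranded (no codas are permitted; onsets are limited to one consonant).
Epenthesis after each stranded consonant: /x/ → /xa/, /z/ → /za/, /w/ → /wa/, /b/ → /ba/.

xaʔəzaxɛwabaŋo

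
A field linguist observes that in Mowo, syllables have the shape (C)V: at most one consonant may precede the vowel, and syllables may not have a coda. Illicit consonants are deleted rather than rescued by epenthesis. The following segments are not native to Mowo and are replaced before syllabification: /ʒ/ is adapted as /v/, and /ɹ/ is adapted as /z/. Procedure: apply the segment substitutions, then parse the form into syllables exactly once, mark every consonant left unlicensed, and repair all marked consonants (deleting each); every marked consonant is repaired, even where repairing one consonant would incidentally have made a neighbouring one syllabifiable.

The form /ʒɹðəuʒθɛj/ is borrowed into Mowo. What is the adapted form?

ðəuθɛ

Substitution: /ʒ/ → /v/, /ɹ/ → /z/, giving /vzðəuvθɛj/.
The consonants /v/, /z/, /v/, /j/ cannot be parsed into a legal (C)V syllable (no codas are permitted; onsets are limited to one consonant).
Deletion applies to /v/, /z/, /v/, /j/.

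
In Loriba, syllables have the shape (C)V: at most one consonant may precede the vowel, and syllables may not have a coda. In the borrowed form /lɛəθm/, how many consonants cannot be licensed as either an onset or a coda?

Syllabifying with onset maximization leaves /θ/, /m/ stranded (no codas are permitted; onsets are limited to one consonant).

2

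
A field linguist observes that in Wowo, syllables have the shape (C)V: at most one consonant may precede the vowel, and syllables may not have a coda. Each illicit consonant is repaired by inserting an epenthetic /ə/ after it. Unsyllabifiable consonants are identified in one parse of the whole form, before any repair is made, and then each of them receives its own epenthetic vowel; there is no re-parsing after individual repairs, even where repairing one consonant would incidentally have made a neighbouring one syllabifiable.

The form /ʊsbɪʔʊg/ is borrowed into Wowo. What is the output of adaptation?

ʊsəbɪʔʊgə

Under (C)V, the unsyllabifiable consonants are /s/, /g/ (no codas are permitted; onsets are limited to one consonant).
Inserting the epenthetic vowel yields /s/ → /sə/, /g/ → /gə/.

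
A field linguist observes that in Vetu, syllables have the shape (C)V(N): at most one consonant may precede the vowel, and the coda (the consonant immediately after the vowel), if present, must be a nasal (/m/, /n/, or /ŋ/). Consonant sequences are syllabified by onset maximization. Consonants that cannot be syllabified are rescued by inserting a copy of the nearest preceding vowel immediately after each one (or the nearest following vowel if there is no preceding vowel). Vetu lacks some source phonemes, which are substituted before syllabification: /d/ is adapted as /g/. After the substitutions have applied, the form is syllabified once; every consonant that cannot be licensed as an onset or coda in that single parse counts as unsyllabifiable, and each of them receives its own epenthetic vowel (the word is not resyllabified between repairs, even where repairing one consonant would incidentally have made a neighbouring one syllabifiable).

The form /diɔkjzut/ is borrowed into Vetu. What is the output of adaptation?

giɔkɔjɔzutu

Substitution: /d/ → /g/, giving /giɔkjzut/.
Under (C)V(N), the unsyllabifiable consonants are /k/, /j/, /t/ (only a nasal (/m/, /n/, or /ŋ/) is licensed in coda position; onsets are limited to one consonant).
Each unlicensed consonant becomes the onset of a new syllable: /k/ → /kɔ/, /j/ → /jɔ/, /t/ → /tu/.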